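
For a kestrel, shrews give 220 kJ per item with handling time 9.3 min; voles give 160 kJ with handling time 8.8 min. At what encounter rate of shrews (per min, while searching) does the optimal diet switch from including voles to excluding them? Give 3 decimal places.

0.357 per min

Drop voles once their profitability E₂/h₂ falls below the rate achievable on shrews alone: E₂/h₂ = λE₁/(1 + λh₁).
Solve for λ: λE₁h₂ = E₂(1 + λh₁) → λ(E₁h₂ − E₂h₁) = E₂ → λ = E₂/(E₁h₂ − E₂h₁).
λ = 160/(220×8.8 − 160×9.3) = 160/448 = 0.3571 per min.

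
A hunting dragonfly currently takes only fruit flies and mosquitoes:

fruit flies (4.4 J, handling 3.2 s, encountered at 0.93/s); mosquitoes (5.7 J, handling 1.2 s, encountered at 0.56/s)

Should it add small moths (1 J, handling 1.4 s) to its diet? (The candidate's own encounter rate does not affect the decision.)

No

Current rate: (0.93×4.4 + 0.56×5.7)/(1 + 0.93×3.2 + 0.56×1.2) = 1.567 J/s.
Profitability of small moths: 1/1.4 = 0.7143 J/s.
Since 0.7143 < R, time spent handling small moths is better spent searching.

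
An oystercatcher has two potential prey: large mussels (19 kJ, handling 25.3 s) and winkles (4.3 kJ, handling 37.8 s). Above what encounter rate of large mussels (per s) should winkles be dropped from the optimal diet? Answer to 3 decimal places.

0.007 per s

At the threshold, the rate on large mussels alone equals the profitability of winkles: λ·19/(1 + λ·25.3) = 4.3/37.8 = 0.1138.
Rearranging, λ(19 − 0.1138×25.3) = 0.1138, so λ = 0.1138/16.12 = 0.007056 per s.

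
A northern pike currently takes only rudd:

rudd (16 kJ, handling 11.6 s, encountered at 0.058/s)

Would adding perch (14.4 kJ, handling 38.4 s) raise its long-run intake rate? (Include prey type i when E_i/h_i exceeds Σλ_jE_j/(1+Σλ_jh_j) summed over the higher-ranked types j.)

No

On rudd alone, R = ΣλE/(1+Σλh) = 0.928/1.673 = 0.5548 kJ/s.
Profitability of perch: 14.4/38.4 = 0.375 kJ/s.
0.375 < 0.5548, so adding perch would lower the average — exclude it.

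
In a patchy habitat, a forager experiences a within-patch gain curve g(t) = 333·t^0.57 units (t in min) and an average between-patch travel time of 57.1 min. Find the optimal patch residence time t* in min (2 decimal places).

Optimal t* satisfies g'(t*) = g(t*)/(T + t*).
g'(t) = 0.57·333·t^-0.43. Setting 0.57·333·t^-0.43 = 333·t^0.57/(57.1+t) gives 0.57(57.1+t) = t, so 0.43·t = 0.57×57.1.
t* = 0.57×57.1/0.43 = 75.69 min.

75.69 min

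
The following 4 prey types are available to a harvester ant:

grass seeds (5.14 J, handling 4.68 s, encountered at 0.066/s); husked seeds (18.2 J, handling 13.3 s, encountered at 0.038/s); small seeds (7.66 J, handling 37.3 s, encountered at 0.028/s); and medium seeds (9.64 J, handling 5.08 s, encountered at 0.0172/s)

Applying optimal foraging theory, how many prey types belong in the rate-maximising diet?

Profitabilities (E/h, J/s): medium seeds 1.9, husked seeds 1.37, grass seeds 1.1, small seeds 0.205. Add prey in this order while the next type's profitability exceeds the intake rate on those already taken.
Rate on top 1: 0.1525. husked seeds: 1.37 > 0.1525 → include.
Rate on top 2: 0.5383. grass seeds: 1.1 > 0.5383 → include.
Rate on top 3: 0.6293. small seeds: 0.205 < 0.6293 → exclude; stop.
Optimal diet: medium seeds, husked seeds, grass seeds — 3 of 4 types.

3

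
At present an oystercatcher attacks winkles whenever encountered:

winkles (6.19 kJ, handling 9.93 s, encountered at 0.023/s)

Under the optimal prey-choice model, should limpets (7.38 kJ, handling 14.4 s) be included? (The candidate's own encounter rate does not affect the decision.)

Yes

On winkles alone, R = ΣλE/(1+Σλh) = 0.1424/1.228 = 0.1159 kJ/s.
limpets: E/h = 7.38/14.4 = 0.5125 kJ/s.
Since 0.5125 > R, including limpets increases the long-run rate.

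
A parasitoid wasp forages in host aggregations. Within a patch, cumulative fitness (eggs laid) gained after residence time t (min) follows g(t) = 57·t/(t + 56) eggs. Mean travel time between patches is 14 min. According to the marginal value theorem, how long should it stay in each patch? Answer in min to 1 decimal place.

28.0 min

By the marginal value theorem, leave when the instantaneous gain rate g'(t) equals the habitat-wide average g(t)/(T + t).
g'(t) = 57·56/(t + 56)². Setting 57·56/(t+56)² = 57t/[(t+56)(14+t)] gives 56(14+t) = t(t+56), so t² = 56×14 = 784.
t* = √784 = 28 min.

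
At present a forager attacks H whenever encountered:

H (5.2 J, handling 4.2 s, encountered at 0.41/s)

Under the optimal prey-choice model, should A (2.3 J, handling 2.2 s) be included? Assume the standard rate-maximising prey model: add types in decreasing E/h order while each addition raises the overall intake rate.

Yes

Current rate: (0.41×5.2)/(1 + 0.41×4.2) = 0.7832 J/s.
Profitability of A: 2.3/2.2 = 1.045 J/s.
Since 1.045 > R, including A increases the long-run rate.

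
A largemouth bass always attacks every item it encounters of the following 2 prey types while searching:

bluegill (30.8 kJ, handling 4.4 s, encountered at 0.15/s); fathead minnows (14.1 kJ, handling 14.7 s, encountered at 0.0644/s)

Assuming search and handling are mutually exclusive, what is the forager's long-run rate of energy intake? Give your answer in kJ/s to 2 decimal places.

2.12 kJ/s

R = Σλ_iE_i / (1 + Σλ_ih_i)
Numerator: 0.15×30.8 + 0.0644×14.1 = 5.528
Denominator: 1 + 0.15×4.4 + 0.0644×14.7 = 2.607
R = 5.528/2.607 = 2.121 kJ/s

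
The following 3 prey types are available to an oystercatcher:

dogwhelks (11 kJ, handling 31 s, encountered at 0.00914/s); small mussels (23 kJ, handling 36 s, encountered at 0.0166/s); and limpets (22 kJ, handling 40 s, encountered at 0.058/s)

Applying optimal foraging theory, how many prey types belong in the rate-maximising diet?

Profitabilities (E/h, kJ/s): small mussels 0.639, limpets 0.55, dogwhelks 0.355. Add prey in this order while the next type's profitability exceeds the intake rate on those already taken.
Rate on top 1: 0.239. limpets: 0.55 > 0.239 → include.
Rate on top 2: 0.4232. dogwhelks: 0.355 < 0.4232 → exclude; stop.
Optimal diet: small mussels, limpets — 2 of 3 types.

2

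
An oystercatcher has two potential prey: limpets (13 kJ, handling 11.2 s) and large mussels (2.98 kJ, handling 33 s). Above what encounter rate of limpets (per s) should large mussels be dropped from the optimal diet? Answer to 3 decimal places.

0.008 per s

The zero-one rule: include large mussels iff E₂/h₂ > λE₁/(1+λh₁). Equality gives the switch point.
λE₁h₂ = E₂ + λE₂h₁ ⇒ λ = E₂/(E₁h₂ − E₂h₁) = 2.98/(429 − 33.38) = 0.007532 per s.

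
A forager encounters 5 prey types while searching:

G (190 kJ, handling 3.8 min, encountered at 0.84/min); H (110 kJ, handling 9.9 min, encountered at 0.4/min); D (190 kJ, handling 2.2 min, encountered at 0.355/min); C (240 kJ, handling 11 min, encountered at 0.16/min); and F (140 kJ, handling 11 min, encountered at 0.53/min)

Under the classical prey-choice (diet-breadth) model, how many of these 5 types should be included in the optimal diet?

2

Profitabilities (E/h, kJ/min): D 86.4, G 50, C 21.8, F 12.7, H 11.1. Add prey in this order while the next type's profitability exceeds the intake rate on those already taken.
Rate on top 1: 37.87. G: 50 > 37.87 → include.
Rate on top 2: 45.66. C: 21.8 < 45.66 → exclude; stop.
Optimal diet: D, G — 2 of 5 types.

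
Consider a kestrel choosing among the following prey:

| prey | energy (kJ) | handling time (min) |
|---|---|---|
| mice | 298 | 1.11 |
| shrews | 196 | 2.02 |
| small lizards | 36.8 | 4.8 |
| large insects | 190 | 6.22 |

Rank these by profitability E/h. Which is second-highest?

Profitability E/h (kJ/min): mice = 298/1.11 = 268, shrews = 196/2.02 = 97, small lizards = 36.8/4.8 = 7.67, large insects = 190/6.22 = 30.5.
Ranked: mice > shrews > large insects > small lizards.

shrews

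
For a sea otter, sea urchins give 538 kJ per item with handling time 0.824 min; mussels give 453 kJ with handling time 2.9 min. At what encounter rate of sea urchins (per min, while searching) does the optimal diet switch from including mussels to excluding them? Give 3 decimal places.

The zero-one rule: include mussels iff E₂/h₂ > λE₁/(1+λh₁). Equality gives the switch point.
λE₁h₂ = E₂ + λE₂h₁ ⇒ λ = E₂/(E₁h₂ − E₂h₁) = 453/(1560 − 373.3) = 0.3817 per min.

0.382 per min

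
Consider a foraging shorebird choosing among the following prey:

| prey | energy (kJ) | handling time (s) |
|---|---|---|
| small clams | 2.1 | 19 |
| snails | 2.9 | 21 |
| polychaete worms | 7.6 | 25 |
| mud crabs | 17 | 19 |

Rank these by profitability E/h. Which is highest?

In descending order of E/h:
mud crabs: 17/19 = 0.895 kJ/s
polychaete worms: 7.6/25 = 0.304 kJ/s
snails: 2.9/21 = 0.138 kJ/s
small clams: 2.1/19 = 0.111 kJ/s

mud crabs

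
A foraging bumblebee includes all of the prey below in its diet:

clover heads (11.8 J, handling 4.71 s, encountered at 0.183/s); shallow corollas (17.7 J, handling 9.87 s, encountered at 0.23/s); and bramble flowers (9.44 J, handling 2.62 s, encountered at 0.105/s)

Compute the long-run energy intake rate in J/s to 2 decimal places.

R = (0.183×11.8 + 0.23×17.7 + 0.105×9.44) / (1 + 0.183×4.71 + 0.23×9.87 + 0.105×2.62) = 7.222/4.407 = 1.639 J/s.

1.64 J/s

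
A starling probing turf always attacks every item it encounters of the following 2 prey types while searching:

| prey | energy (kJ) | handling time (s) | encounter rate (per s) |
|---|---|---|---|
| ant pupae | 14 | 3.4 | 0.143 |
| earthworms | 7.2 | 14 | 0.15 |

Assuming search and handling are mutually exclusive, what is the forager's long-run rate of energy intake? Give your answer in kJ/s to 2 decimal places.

R = Σλ_iE_i / (1 + Σλ_ih_i)
Numerator: 0.143×14 + 0.15×7.2 = 3.082
Denominator: 1 + 0.143×3.4 + 0.15×14 = 3.586
R = 3.082/3.586 = 0.8594 kJ/s

0.86 kJ/s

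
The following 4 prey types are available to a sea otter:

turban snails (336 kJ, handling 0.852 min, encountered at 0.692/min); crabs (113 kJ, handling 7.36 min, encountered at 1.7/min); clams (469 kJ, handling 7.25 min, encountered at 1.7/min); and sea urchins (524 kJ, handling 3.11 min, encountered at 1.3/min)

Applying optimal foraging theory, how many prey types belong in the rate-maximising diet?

Rank by E/h (kJ/min): turban snails 394, sea urchins 168, clams 64.7, crabs 15.4. Include each in turn until the next type's E/h falls below the running intake rate.
Rate on top 1: 146.3. sea urchins: 168 > 146.3 → include.
Rate on top 2: 162.2. clams: 64.7 < 162.2 → exclude; stop.
Optimal diet: turban snails, sea urchins — 2 of 4 types.

2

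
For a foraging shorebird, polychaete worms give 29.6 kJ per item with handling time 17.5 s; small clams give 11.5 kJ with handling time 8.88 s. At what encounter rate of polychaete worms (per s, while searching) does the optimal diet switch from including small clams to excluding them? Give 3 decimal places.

The zero-one rule: include small clams iff E₂/h₂ > λE₁/(1+λh₁). Equality gives the switch point.
λE₁h₂ = E₂ + λE₂h₁ ⇒ λ = E₂/(E₁h₂ − E₂h₁) = 11.5/(262.8 − 201.2) = 0.1867 per s.

0.187 per s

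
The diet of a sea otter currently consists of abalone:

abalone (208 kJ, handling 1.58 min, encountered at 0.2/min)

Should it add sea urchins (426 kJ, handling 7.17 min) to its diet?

Yes

Current rate: (0.2×208)/(1 + 0.2×1.58) = 31.61 kJ/min.
sea urchins: E/h = 426/7.17 = 59.41 kJ/min.
Since 59.41 > R, including sea urchins increases the long-run rate.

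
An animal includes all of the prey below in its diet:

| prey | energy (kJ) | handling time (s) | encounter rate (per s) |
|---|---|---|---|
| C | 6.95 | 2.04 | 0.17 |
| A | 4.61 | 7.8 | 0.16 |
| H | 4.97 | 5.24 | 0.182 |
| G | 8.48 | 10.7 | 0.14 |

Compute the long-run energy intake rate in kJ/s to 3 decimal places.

Energy encountered per unit search time: 0.17×6.95 + 0.16×4.61 + 0.182×4.97 + 0.14×8.48 = 4.011 kJ/s.
Handling time per unit search time: 0.17×2.04 + 0.16×7.8 + 0.182×5.24 + 0.14×10.7 = 4.046.
Rate = 4.011/(1 + 4.046) = 0.7948 kJ/s.

0.795 kJ/s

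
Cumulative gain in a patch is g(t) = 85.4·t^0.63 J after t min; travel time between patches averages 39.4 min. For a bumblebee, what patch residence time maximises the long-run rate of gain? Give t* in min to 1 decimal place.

67.1 min

Maximise g(t)/(T+t): set derivative to zero → g'(t)(T+t) = g(t).
g'(t) = 0.63·85.4·t^-0.37. Setting 0.63·85.4·t^-0.37 = 85.4·t^0.63/(39.4+t) gives 0.63(39.4+t) = t, so 0.37·t = 0.63×39.4.
t* = 0.63×39.4/0.37 = 67.09 min.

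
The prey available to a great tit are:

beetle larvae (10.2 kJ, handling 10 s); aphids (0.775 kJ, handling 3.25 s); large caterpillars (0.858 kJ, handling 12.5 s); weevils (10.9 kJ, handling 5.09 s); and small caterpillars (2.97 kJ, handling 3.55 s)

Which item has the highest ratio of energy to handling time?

weevils

In descending order of E/h:
weevils: 10.9/5.09 = 2.14 kJ/s
beetle larvae: 10.2/10 = 1.02 kJ/s
small caterpillars: 2.97/3.55 = 0.837 kJ/s
aphids: 0.775/3.25 = 0.238 kJ/s
large caterpillars: 0.858/12.5 = 0.0686 kJ/s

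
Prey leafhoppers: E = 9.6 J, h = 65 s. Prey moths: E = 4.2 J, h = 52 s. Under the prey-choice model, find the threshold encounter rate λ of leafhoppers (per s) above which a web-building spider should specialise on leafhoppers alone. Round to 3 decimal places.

The zero-one rule: include moths iff E₂/h₂ > λE₁/(1+λh₁). Equality gives the switch point.
λE₁h₂ = E₂ + λE₂h₁ ⇒ λ = E₂/(E₁h₂ − E₂h₁) = 4.2/(499.2 − 273) = 0.01857 per s.

0.019 per s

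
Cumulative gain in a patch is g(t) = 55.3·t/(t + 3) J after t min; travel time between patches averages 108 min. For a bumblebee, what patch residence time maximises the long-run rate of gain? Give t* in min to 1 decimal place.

By the marginal value theorem, leave when the instantaneous gain rate g'(t) equals the habitat-wide average g(t)/(T + t).
g'(t) = 55.3·3/(t + 3)². Setting 55.3·3/(t+3)² = 55.3t/[(t+3)(108+t)] gives 3(108+t) = t(t+3), so t² = 3×108 = 324.
t* = √324 = 18 min.

18.0 min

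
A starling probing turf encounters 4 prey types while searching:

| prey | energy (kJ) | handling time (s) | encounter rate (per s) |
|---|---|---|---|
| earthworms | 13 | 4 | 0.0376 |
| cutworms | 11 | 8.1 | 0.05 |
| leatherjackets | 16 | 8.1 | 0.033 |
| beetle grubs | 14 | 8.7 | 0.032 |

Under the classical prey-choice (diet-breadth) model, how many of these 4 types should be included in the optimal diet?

4

Profitabilities (E/h, kJ/s): earthworms 3.25, leatherjackets 1.98, beetle grubs 1.61, cutworms 1.36. Add prey in this order while the next type's profitability exceeds the intake rate on those already taken.
Rate on top 1: 0.4249. leatherjackets: 1.98 > 0.4249 → include.
Rate on top 2: 0.7172. beetle grubs: 1.61 > 0.7172 → include.
Rate on top 3: 0.8636. cutworms: 1.36 > 0.8636 → include.
Optimal diet: earthworms, leatherjackets, beetle grubs, cutworms — 4 of 4 types.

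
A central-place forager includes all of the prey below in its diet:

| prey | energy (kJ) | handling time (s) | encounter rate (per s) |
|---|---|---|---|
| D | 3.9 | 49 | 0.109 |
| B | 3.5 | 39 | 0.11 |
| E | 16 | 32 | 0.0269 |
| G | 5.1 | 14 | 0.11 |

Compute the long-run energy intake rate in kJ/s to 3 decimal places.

0.138 kJ/s

R = (0.109×3.9 + 0.11×3.5 + 0.0269×16 + 0.11×5.1) / (1 + 0.109×49 + 0.11×39 + 0.0269×32 + 0.11×14) = 1.801/13.03 = 0.1382 kJ/s.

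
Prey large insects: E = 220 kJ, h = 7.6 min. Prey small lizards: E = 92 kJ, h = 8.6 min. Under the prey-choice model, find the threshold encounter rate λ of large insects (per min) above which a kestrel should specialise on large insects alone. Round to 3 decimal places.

0.077 per min

At the threshold, the rate on large insects alone equals the profitability of small lizards: λ·220/(1 + λ·7.6) = 92/8.6 = 10.7.
Rearranging, λ(220 − 10.7×7.6) = 10.7, so λ = 10.7/138.7 = 0.07713 per min.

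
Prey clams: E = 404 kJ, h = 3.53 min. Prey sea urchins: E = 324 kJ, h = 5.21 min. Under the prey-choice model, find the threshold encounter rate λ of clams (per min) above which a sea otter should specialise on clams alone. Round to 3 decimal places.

The zero-one rule: include sea urchins iff E₂/h₂ > λE₁/(1+λh₁). Equality gives the switch point.
λE₁h₂ = E₂ + λE₂h₁ ⇒ λ = E₂/(E₁h₂ − E₂h₁) = 324/(2105 − 1144) = 0.3371 per min.

0.337 per min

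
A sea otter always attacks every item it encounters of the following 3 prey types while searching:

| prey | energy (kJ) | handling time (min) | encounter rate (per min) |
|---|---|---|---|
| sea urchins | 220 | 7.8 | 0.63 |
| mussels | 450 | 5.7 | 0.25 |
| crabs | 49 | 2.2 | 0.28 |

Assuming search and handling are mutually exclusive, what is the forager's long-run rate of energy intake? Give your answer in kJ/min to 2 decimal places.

R = Σλ_iE_i / (1 + Σλ_ih_i)
Numerator: 0.63×220 + 0.25×450 + 0.28×49 = 264.8
Denominator: 1 + 0.63×7.8 + 0.25×5.7 + 0.28×2.2 = 7.955
R = 264.8/7.955 = 33.29 kJ/min

33.29 kJ/min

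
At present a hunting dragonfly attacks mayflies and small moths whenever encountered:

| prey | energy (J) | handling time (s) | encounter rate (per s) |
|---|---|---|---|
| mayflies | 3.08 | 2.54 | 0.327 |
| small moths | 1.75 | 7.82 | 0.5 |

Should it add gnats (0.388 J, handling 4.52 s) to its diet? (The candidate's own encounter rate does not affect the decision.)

No

Intake rate on the current diet: R = (0.327×3.08 + 0.5×1.75) / (1 + 0.327×2.54 + 0.5×7.82) = 1.882/5.741 = 0.3279 J/s.
Profitability of gnats: 0.388/4.52 = 0.08584 J/s.
Since 0.08584 < R, time spent handling gnats is better spent searching.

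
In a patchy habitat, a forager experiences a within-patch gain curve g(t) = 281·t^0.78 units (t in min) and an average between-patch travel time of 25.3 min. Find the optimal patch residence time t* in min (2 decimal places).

89.70 min

Optimal t* satisfies g'(t*) = g(t*)/(T + t*).
g'(t) = 0.78·281·t^-0.22. Setting 0.78·281·t^-0.22 = 281·t^0.78/(25.3+t) gives 0.78(25.3+t) = t, so 0.22·t = 0.78×25.3.
t* = 0.78×25.3/0.22 = 89.7 min.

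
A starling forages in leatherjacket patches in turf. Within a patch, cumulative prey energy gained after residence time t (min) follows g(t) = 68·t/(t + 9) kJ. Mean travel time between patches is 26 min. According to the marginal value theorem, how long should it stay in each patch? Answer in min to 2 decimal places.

Maximise g(t)/(T+t): set derivative to zero → g'(t)(T+t) = g(t).
g'(t) = 68·9/(t + 9)². Setting 68·9/(t+9)² = 68t/[(t+9)(26+t)] gives 9(26+t) = t(t+9), so t² = 9×26 = 234.
t* = √234 = 15.3 min.

15.30 min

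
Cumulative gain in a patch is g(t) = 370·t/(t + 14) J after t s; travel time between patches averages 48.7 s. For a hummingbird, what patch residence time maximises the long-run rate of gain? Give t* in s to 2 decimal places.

26.11 s

By the marginal value theorem, leave when the instantaneous gain rate g'(t) equals the habitat-wide average g(t)/(T + t).
g'(t) = 370·14/(t + 14)². Setting 370·14/(t+14)² = 370t/[(t+14)(48.7+t)] gives 14(48.7+t) = t(t+14), so t² = 14×48.7 = 681.8.
t* = √681.8 = 26.11 s.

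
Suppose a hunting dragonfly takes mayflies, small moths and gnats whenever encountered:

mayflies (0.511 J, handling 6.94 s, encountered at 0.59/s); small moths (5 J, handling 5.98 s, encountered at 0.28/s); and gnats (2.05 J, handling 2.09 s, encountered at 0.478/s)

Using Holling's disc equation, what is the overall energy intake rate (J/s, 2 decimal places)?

0.35 J/s

Energy encountered per unit search time: 0.59×0.511 + 0.28×5 + 0.478×2.05 = 2.681 J/s.
Handling time per unit search time: 0.59×6.94 + 0.28×5.98 + 0.478×2.09 = 6.768.
Rate = 2.681/(1 + 6.768) = 0.3452 J/s.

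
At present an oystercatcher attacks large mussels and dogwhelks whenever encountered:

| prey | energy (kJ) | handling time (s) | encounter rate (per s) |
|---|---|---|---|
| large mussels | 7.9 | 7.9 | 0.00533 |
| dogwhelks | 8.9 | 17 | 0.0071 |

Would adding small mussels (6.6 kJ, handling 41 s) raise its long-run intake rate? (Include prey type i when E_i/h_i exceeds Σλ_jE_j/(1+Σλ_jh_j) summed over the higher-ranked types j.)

Yes

Current rate: (0.00533×7.9 + 0.0071×8.9)/(1 + 0.00533×7.9 + 0.0071×17) = 0.09055 kJ/s.
small mussels: E/h = 6.6/41 = 0.161 kJ/s.
Since 0.161 > R, including small mussels increases the long-run rate.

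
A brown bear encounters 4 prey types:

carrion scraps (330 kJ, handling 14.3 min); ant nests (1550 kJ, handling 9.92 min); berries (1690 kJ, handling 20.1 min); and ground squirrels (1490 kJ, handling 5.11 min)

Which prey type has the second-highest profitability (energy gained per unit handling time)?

In descending order of E/h:
ground squirrels: 1490/5.11 = 292 kJ/min
ant nests: 1550/9.92 = 156 kJ/min
berries: 1690/20.1 = 84.1 kJ/min
carrion scraps: 330/14.3 = 23.1 kJ/min

ant nests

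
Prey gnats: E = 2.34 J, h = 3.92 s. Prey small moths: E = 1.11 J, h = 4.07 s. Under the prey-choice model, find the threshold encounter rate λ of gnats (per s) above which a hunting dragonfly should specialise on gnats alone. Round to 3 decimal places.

0.215 per s

Drop small moths once their profitability E₂/h₂ falls below the rate achievable on gnats alone: E₂/h₂ = λE₁/(1 + λh₁).
Solve for λ: λE₁h₂ = E₂(1 + λh₁) → λ(E₁h₂ − E₂h₁) = E₂ → λ = E₂/(E₁h₂ − E₂h₁).
λ = 1.11/(2.34×4.07 − 1.11×3.92) = 1.11/5.173 = 0.2146 per s.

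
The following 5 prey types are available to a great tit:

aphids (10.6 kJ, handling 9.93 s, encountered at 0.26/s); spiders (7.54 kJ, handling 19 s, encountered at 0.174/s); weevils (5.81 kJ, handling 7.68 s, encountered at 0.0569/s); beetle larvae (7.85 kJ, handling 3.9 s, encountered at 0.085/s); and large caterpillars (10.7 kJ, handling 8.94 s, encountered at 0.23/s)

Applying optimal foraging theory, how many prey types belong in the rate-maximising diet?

3

Profitabilities (E/h, kJ/s): beetle larvae 2.01, large caterpillars 1.2, aphids 1.07, weevils 0.757, spiders 0.397. Add prey in this order while the next type's profitability exceeds the intake rate on those already taken.
Rate on top 1: 0.5011. large caterpillars: 1.2 > 0.5011 → include.
Rate on top 2: 0.9234. aphids: 1.07 > 0.9234 → include.
Rate on top 3: 0.9857. weevils: 0.757 < 0.9857 → exclude; stop.
Optimal diet: beetle larvae, large caterpillars, aphids — 3 of 5 types.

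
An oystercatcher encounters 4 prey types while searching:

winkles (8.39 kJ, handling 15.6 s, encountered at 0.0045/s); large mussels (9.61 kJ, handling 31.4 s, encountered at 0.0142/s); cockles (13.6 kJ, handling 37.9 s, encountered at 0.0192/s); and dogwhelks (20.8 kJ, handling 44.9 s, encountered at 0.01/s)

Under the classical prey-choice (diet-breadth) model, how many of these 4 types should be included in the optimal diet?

4

Profitabilities (E/h, kJ/s): winkles 0.538, dogwhelks 0.463, cockles 0.359, large mussels 0.306. Add prey in this order while the next type's profitability exceeds the intake rate on those already taken.
Rate on top 1: 0.03528. dogwhelks: 0.463 > 0.03528 → include.
Rate on top 2: 0.1618. cockles: 0.359 > 0.1618 → include.
Rate on top 3: 0.2256. large mussels: 0.306 > 0.2256 → include.
Optimal diet: winkles, dogwhelks, cockles, large mussels — 4 of 4 types.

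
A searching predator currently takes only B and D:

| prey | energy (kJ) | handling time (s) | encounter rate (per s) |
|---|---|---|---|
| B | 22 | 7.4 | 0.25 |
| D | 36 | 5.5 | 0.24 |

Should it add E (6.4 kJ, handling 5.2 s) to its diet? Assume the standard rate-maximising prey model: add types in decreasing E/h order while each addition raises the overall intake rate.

On B and D alone, R = ΣλE/(1+Σλh) = 14.14/4.17 = 3.391 kJ/s.
E: E/h = 6.4/5.2 = 1.231 kJ/s.
1.231 < 3.391, so adding E would lower the average — exclude it.

No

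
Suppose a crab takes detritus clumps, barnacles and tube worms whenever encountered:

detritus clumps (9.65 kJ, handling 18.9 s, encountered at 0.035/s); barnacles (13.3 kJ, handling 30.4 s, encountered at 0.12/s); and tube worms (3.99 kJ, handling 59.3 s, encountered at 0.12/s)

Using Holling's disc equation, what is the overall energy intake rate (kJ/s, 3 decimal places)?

0.194 kJ/s

R = (0.035×9.65 + 0.12×13.3 + 0.12×3.99) / (1 + 0.035×18.9 + 0.12×30.4 + 0.12×59.3) = 2.413/12.43 = 0.1942 kJ/s.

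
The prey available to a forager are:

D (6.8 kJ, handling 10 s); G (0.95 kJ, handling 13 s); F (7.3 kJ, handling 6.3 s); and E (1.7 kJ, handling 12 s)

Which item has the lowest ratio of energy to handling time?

G

Profitability E/h (kJ/s): D = 6.8/10 = 0.68, G = 0.95/13 = 0.0731, F = 7.3/6.3 = 1.16, E = 1.7/12 = 0.142.
Ranked: F > D > E > G.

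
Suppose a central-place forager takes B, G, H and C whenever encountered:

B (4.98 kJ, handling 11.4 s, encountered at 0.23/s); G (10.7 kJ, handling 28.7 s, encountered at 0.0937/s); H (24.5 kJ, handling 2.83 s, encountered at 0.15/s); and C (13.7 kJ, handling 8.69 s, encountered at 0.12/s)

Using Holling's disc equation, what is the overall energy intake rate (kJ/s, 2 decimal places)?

R = Σλ_iE_i / (1 + Σλ_ih_i)
Numerator: 0.23×4.98 + 0.0937×10.7 + 0.15×24.5 + 0.12×13.7 = 7.467
Denominator: 1 + 0.23×11.4 + 0.0937×28.7 + 0.15×2.83 + 0.12×8.69 = 7.778
R = 7.467/7.778 = 0.96 kJ/s

0.96 kJ/s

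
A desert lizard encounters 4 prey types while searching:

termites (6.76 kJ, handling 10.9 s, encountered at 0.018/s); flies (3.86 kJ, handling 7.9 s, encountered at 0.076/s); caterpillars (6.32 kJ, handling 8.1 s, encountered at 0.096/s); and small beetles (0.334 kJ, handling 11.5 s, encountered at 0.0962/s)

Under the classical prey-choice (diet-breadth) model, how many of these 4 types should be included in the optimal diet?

3

Rank by E/h (kJ/s): caterpillars 0.78, termites 0.62, flies 0.489, small beetles 0.029. Include each in turn until the next type's E/h falls below the running intake rate.
Rate on top 1: 0.3413. termites: 0.62 > 0.3413 → include.
Rate on top 2: 0.369. flies: 0.489 > 0.369 → include.
Rate on top 3: 0.3969. small beetles: 0.029 < 0.3969 → exclude; stop.
Optimal diet: caterpillars, termites, flies — 3 of 4 types.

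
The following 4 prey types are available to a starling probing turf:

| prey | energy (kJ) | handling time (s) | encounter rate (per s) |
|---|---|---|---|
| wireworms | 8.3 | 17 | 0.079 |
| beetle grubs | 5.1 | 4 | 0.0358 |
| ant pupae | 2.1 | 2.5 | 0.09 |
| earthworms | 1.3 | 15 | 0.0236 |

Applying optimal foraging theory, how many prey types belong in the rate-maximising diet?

3

Profitabilities (E/h, kJ/s): beetle grubs 1.27, ant pupae 0.84, wireworms 0.488, earthworms 0.0867. Add prey in this order while the next type's profitability exceeds the intake rate on those already taken.
Rate on top 1: 0.1597. ant pupae: 0.84 > 0.1597 → include.
Rate on top 2: 0.2716. wireworms: 0.488 > 0.2716 → include.
Rate on top 3: 0.3789. earthworms: 0.0867 < 0.3789 → exclude; stop.
Optimal diet: beetle grubs, ant pupae, wireworms — 3 of 4 types.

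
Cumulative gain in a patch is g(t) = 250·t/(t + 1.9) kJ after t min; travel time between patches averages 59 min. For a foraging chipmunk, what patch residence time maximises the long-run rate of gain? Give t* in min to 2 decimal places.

Maximise g(t)/(T+t): set derivative to zero → g'(t)(T+t) = g(t).
g'(t) = 250·1.9/(t + 1.9)². Setting 250·1.9/(t+1.9)² = 250t/[(t+1.9)(59+t)] gives 1.9(59+t) = t(t+1.9), so t² = 1.9×59 = 112.1.
t* = √112.1 = 10.59 min.

10.59 min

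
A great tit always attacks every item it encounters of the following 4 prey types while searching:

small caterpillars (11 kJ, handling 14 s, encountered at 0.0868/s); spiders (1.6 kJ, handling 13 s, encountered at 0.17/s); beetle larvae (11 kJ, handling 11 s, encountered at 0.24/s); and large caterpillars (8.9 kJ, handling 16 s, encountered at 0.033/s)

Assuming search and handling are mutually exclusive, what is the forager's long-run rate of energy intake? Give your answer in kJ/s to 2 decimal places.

0.55 kJ/s

R = (0.0868×11 + 0.17×1.6 + 0.24×11 + 0.033×8.9) / (1 + 0.0868×14 + 0.17×13 + 0.24×11 + 0.033×16) = 4.16/7.593 = 0.5479 kJ/s.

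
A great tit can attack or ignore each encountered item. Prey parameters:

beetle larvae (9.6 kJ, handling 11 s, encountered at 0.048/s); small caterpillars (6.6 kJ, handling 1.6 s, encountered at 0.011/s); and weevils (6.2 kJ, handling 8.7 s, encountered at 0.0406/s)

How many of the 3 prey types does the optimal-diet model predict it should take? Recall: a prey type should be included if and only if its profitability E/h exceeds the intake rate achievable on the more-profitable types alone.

E/h in descending order: small caterpillars 4.12, beetle larvae 0.873, weevils 0.713 kJ/s. The optimal diet is the largest prefix of this list for which every included type satisfies E_i/h_i > R on the types above it.
Rate on top 1: 0.07134. beetle larvae: 0.873 > 0.07134 → include.
Rate on top 2: 0.3451. weevils: 0.713 > 0.3451 → include.
Optimal diet: small caterpillars, beetle larvae, weevils — 3 of 3 types.

3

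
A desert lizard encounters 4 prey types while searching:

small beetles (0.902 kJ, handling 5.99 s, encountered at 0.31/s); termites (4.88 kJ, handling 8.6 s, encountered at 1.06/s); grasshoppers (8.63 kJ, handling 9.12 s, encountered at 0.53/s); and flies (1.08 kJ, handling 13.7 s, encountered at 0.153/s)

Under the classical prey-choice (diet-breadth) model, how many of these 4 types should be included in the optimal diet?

E/h in descending order: grasshoppers 0.946, termites 0.567, small beetles 0.151, flies 0.0788 kJ/s. The optimal diet is the largest prefix of this list for which every included type satisfies E_i/h_i > R on the types above it.
Rate on top 1: 0.7841. termites: 0.567 < 0.7841 → exclude; stop.
Optimal diet: grasshoppers — 1 of 4 types.

1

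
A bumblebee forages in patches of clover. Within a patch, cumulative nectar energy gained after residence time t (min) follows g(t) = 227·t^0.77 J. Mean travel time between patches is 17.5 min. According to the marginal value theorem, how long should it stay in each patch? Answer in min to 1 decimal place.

58.6 min

Maximise g(t)/(T+t): set derivative to zero → g'(t)(T+t) = g(t).
g'(t) = 0.77·227·t^-0.23. Setting 0.77·227·t^-0.23 = 227·t^0.77/(17.5+t) gives 0.77(17.5+t) = t, so 0.23·t = 0.77×17.5.
t* = 0.77×17.5/0.23 = 58.59 min.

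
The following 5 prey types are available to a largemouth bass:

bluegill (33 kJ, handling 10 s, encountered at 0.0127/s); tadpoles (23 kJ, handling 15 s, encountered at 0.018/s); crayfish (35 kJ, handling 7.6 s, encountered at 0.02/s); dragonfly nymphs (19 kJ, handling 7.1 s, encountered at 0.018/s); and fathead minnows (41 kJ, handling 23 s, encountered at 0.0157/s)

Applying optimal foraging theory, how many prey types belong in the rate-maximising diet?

5

Rank by E/h (kJ/s): crayfish 4.61, bluegill 3.3, dragonfly nymphs 2.68, fathead minnows 1.78, tadpoles 1.53. Include each in turn until the next type's E/h falls below the running intake rate.
Rate on top 1: 0.6076. bluegill: 3.3 > 0.6076 → include.
Rate on top 2: 0.875. dragonfly nymphs: 2.68 > 0.875 → include.
Rate on top 3: 1.039. fathead minnows: 1.78 > 1.039 → include.
Rate on top 4: 1.191. tadpoles: 1.53 > 1.191 → include.
Optimal diet: crayfish, bluegill, dragonfly nymphs, fathead minnows, tadpoles — 5 of 5 types.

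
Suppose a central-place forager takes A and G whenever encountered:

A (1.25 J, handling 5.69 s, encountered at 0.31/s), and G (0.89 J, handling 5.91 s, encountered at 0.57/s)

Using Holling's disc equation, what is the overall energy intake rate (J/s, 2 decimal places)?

0.15 J/s

R = (0.31×1.25 + 0.57×0.89) / (1 + 0.31×5.69 + 0.57×5.91) = 0.8948/6.133 = 0.1459 J/s.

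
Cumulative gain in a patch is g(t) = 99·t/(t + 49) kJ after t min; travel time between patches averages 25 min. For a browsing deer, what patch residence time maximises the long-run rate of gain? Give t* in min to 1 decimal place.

Maximise g(t)/(T+t): set derivative to zero → g'(t)(T+t) = g(t).
g'(t) = 99·49/(t + 49)². Setting 99·49/(t+49)² = 99t/[(t+49)(25+t)] gives 49(25+t) = t(t+49), so t² = 49×25 = 1225.
t* = √1225 = 35 min.

35.0 min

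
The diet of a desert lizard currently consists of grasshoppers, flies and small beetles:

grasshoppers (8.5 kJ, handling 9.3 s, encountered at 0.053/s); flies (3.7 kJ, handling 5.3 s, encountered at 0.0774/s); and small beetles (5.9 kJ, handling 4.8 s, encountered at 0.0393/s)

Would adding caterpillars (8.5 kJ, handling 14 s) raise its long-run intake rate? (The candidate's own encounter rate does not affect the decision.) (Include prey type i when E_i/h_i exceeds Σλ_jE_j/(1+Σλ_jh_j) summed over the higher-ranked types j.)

Intake rate on the current diet: R = (0.053×8.5 + 0.0774×3.7 + 0.0393×5.9) / (1 + 0.053×9.3 + 0.0774×5.3 + 0.0393×4.8) = 0.9688/2.092 = 0.4631 kJ/s.
Profitability of caterpillars: 8.5/14 = 0.6071 kJ/s.
0.6071 > 0.4631, so adding caterpillars raises the average — include it.

Yes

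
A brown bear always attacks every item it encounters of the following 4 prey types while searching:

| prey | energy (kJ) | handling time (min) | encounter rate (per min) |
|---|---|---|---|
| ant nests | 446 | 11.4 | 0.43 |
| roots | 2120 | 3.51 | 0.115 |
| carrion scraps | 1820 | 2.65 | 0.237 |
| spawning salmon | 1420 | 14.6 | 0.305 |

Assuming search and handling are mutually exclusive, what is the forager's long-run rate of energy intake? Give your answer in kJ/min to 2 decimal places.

114.17 kJ/min

Energy encountered per unit search time: 0.43×446 + 0.115×2120 + 0.237×1820 + 0.305×1420 = 1300 kJ/min.
Handling time per unit search time: 0.43×11.4 + 0.115×3.51 + 0.237×2.65 + 0.305×14.6 = 10.39.
Rate = 1300/(1 + 10.39) = 114.2 kJ/min.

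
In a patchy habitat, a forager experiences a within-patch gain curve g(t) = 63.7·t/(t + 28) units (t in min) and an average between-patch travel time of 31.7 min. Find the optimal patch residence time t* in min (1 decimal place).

29.8 min

Optimal t* satisfies g'(t*) = g(t*)/(T + t*).
g'(t) = 63.7·28/(t + 28)². Setting 63.7·28/(t+28)² = 63.7t/[(t+28)(31.7+t)] gives 28(31.7+t) = t(t+28), so t² = 28×31.7 = 887.6.
t* = √887.6 = 29.79 min.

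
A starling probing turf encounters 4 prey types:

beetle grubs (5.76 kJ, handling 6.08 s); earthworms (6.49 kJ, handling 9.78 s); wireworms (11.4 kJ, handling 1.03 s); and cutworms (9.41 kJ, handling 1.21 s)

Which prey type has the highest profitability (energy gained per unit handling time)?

wireworms

Profitability E/h (kJ/s): beetle grubs = 5.76/6.08 = 0.947, earthworms = 6.49/9.78 = 0.664, wireworms = 11.4/1.03 = 11.1, cutworms = 9.41/1.21 = 7.78.
Ranked: wireworms > cutworms > beetle grubs > earthworms.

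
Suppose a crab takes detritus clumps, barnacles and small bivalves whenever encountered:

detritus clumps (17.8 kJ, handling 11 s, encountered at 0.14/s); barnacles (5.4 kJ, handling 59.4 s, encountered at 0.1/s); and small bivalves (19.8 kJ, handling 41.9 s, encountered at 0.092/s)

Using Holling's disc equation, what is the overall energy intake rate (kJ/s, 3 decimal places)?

Energy encountered per unit search time: 0.14×17.8 + 0.1×5.4 + 0.092×19.8 = 4.854 kJ/s.
Handling time per unit search time: 0.14×11 + 0.1×59.4 + 0.092×41.9 = 11.33.
Rate = 4.854/(1 + 11.33) = 0.3935 kJ/s.

0.393 kJ/s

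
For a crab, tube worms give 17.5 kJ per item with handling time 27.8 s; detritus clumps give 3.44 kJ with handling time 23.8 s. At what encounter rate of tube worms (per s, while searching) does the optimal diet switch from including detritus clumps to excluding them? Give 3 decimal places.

0.011 per s

At the threshold, the rate on tube worms alone equals the profitability of detritus clumps: λ·17.5/(1 + λ·27.8) = 3.44/23.8 = 0.1445.
Rearranging, λ(17.5 − 0.1445×27.8) = 0.1445, so λ = 0.1445/13.48 = 0.01072 per s.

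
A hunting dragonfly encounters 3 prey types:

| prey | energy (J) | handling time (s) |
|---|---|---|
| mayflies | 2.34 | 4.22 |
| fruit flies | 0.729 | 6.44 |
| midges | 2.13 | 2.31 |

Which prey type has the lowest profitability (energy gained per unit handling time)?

fruit flies

Profitability E/h (J/s): mayflies = 2.34/4.22 = 0.555, fruit flies = 0.729/6.44 = 0.113, midges = 2.13/2.31 = 0.922.
Ranked: midges > mayflies > fruit flies.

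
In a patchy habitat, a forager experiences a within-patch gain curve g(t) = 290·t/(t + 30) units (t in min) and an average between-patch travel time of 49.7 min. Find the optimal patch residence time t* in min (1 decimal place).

Maximise g(t)/(T+t): set derivative to zero → g'(t)(T+t) = g(t).
g'(t) = 290·30/(t + 30)². Setting 290·30/(t+30)² = 290t/[(t+30)(49.7+t)] gives 30(49.7+t) = t(t+30), so t² = 30×49.7 = 1491.
t* = √1491 = 38.61 min.

38.6 min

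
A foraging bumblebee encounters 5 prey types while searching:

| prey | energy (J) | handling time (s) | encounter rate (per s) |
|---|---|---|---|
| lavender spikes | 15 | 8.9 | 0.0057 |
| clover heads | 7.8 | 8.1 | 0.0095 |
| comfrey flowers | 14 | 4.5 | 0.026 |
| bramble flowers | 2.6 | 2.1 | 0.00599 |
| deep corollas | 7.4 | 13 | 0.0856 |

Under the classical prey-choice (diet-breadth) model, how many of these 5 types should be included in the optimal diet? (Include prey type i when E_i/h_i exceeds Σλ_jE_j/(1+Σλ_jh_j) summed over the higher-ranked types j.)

5

Rank by E/h (J/s): comfrey flowers 3.11, lavender spikes 1.69, bramble flowers 1.24, clover heads 0.963, deep corollas 0.569. Include each in turn until the next type's E/h falls below the running intake rate.
Rate on top 1: 0.3259. lavender spikes: 1.69 > 0.3259 → include.
Rate on top 2: 0.3849. bramble flowers: 1.24 > 0.3849 → include.
Rate on top 3: 0.394. clover heads: 0.963 > 0.394 → include.
Rate on top 4: 0.4288. deep corollas: 0.569 > 0.4288 → include.
Optimal diet: comfrey flowers, lavender spikes, bramble flowers, clover heads, deep corollas — 5 of 5 types.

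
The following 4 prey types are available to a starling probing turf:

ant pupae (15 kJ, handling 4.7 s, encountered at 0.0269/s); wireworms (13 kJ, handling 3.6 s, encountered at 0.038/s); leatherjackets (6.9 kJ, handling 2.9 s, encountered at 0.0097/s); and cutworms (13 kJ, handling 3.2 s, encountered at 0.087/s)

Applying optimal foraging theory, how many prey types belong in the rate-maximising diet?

4

Rank by E/h (kJ/s): cutworms 4.06, wireworms 3.61, ant pupae 3.19, leatherjackets 2.38. Include each in turn until the next type's E/h falls below the running intake rate.
Rate on top 1: 0.8847. wireworms: 3.61 > 0.8847 → include.
Rate on top 2: 1.148. ant pupae: 3.19 > 1.148 → include.
Rate on top 3: 1.316. leatherjackets: 2.38 > 1.316 → include.
Optimal diet: cutworms, wireworms, ant pupae, leatherjackets — 4 of 4 types.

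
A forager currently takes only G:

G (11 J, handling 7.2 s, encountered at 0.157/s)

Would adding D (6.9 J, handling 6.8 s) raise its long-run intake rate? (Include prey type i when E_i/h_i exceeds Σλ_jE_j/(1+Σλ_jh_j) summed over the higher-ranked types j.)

Yes

Intake rate on the current diet: R = (0.157×11) / (1 + 0.157×7.2) = 1.727/2.13 = 0.8106 J/s.
Profitability of D: 6.9/6.8 = 1.015 J/s.
Since 1.015 > R, including D increases the long-run rate.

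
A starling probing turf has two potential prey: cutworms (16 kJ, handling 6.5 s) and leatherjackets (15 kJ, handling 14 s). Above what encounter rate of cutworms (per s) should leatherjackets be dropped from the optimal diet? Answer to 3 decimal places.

The zero-one rule: include leatherjackets iff E₂/h₂ > λE₁/(1+λh₁). Equality gives the switch point.
λE₁h₂ = E₂ + λE₂h₁ ⇒ λ = E₂/(E₁h₂ − E₂h₁) = 15/(224 − 97.5) = 0.1186 per s.

0.119 per s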